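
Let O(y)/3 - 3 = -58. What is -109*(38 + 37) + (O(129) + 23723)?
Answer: 15383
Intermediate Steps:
O(y) = -165 (O(y) = 9 + 3*(-58) = 9 - 174 = -165)
-109*(38 + 37) + (O(129) + 23723) = -109*(38 + 37) + (-165 + 23723) = -109*75 + 23558 = -8175 + 23558 = 15383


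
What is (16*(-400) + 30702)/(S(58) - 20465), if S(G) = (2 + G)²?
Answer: -24302/16865 ≈ -1.4410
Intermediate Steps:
(16*(-400) + 30702)/(S(58) - 20465) = (16*(-400) + 30702)/((2 + 58)² - 20465) = (-6400 + 30702)/(60² - 20465) = 24302/(3600 - 20465) = 24302/(-16865) = 24302*(-1/16865) = -24302/16865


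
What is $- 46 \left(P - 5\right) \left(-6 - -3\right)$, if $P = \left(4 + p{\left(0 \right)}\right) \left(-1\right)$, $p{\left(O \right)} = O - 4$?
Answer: $-690$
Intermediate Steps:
$p{\left(O \right)} = -4 + O$
$P = 0$ ($P = \left(4 + \left(-4 + 0\right)\right) \left(-1\right) = \left(4 - 4\right) \left(-1\right) = 0 \left(-1\right) = 0$)
$- 46 \left(P - 5\right) \left(-6 - -3\right) = - 46 \left(0 - 5\right) \left(-6 - -3\right) = - 46 \left(- 5 \left(-6 + 3\right)\right) = - 46 \left(\left(-5\right) \left(-3\right)\right) = \left(-46\right) 15 = -690$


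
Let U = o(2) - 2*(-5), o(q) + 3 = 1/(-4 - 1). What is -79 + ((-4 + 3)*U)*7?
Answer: -633/5 ≈ -126.60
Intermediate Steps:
o(q) = -16/5 (o(q) = -3 + 1/(-4 - 1) = -3 + 1/(-5) = -3 - 1/5 = -16/5)
U = 34/5 (U = -16/5 - 2*(-5) = -16/5 + 10 = 34/5 ≈ 6.8000)
-79 + ((-4 + 3)*U)*7 = -79 + ((-4 + 3)*(34/5))*7 = -79 - 1*34/5*7 = -79 - 34/5*7 = -79 - 238/5 = -633/5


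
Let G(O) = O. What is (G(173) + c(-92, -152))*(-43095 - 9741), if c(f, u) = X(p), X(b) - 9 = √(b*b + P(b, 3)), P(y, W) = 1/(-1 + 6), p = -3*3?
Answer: -9616152 - 52836*√2030/5 ≈ -1.0092e+7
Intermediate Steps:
p = -9
P(y, W) = ⅕ (P(y, W) = 1/5 = ⅕)
X(b) = 9 + √(⅕ + b²) (X(b) = 9 + √(b*b + ⅕) = 9 + √(b² + ⅕) = 9 + √(⅕ + b²))
c(f, u) = 9 + √2030/5 (c(f, u) = 9 + √(5 + 25*(-9)²)/5 = 9 + √(5 + 25*81)/5 = 9 + √(5 + 2025)/5 = 9 + √2030/5)
(G(173) + c(-92, -152))*(-43095 - 9741) = (173 + (9 + √2030/5))*(-43095 - 9741) = (182 + √2030/5)*(-52836) = -9616152 - 52836*√2030/5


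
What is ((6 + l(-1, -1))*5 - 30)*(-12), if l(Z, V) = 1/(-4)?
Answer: 15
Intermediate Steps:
l(Z, V) = -¼
((6 + l(-1, -1))*5 - 30)*(-12) = ((6 - ¼)*5 - 30)*(-12) = ((23/4)*5 - 30)*(-12) = (115/4 - 30)*(-12) = -5/4*(-12) = 15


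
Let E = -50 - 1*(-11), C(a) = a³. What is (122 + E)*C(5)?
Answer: 10375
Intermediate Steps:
E = -39 (E = -50 + 11 = -39)
(122 + E)*C(5) = (122 - 39)*5³ = 83*125 = 10375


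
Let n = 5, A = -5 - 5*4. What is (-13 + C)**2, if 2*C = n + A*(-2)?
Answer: 841/4 ≈ 210.25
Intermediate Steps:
A = -25 (A = -5 - 20 = -25)
C = 55/2 (C = (5 - 25*(-2))/2 = (5 + 50)/2 = (1/2)*55 = 55/2 ≈ 27.500)
(-13 + C)**2 = (-13 + 55/2)**2 = (29/2)**2 = 841/4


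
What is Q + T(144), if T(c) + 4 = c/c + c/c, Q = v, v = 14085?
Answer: 14083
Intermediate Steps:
Q = 14085
T(c) = -2 (T(c) = -4 + (c/c + c/c) = -4 + (1 + 1) = -4 + 2 = -2)
Q + T(144) = 14085 - 2 = 14083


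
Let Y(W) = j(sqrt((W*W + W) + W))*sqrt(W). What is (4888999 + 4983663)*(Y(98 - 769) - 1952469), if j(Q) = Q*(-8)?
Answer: -19276066502478 - 52996449616*I*sqrt(669) ≈ -1.9276e+13 - 1.3708e+12*I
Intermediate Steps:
j(Q) = -8*Q
Y(W) = -8*sqrt(W)*sqrt(W**2 + 2*W) (Y(W) = (-8*sqrt((W*W + W) + W))*sqrt(W) = (-8*sqrt((W**2 + W) + W))*sqrt(W) = (-8*sqrt((W + W**2) + W))*sqrt(W) = (-8*sqrt(W**2 + 2*W))*sqrt(W) = -8*sqrt(W)*sqrt(W**2 + 2*W))
(4888999 + 4983663)*(Y(98 - 769) - 1952469) = (4888999 + 4983663)*(-8*sqrt(98 - 769)*sqrt((98 - 769)*(2 + (98 - 769))) - 1952469) = 9872662*(-8*sqrt(-671)*sqrt(-671*(2 - 671)) - 1952469) = 9872662*(-8*I*sqrt(671)*sqrt(-671*(-669)) - 1952469) = 9872662*(-8*I*sqrt(671)*sqrt(448899) - 1952469) = 9872662*(-5368*I*sqrt(669) - 1952469) = 9872662*(-1952469 - 5368*I*sqrt(669)) = -19276066502478 - 52996449616*I*sqrt(669)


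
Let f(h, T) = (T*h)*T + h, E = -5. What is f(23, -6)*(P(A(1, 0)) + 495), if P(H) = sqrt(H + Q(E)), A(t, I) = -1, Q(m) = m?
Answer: 421245 + 851*I*sqrt(6) ≈ 4.2125e+5 + 2084.5*I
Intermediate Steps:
P(H) = sqrt(-5 + H) (P(H) = sqrt(H - 5) = sqrt(-5 + H))
f(h, T) = h + h*T**2 (f(h, T) = h*T**2 + h = h + h*T**2)
f(23, -6)*(P(A(1, 0)) + 495) = (23*(1 + (-6)**2))*(sqrt(-5 - 1) + 495) = (23*(1 + 36))*(sqrt(-6) + 495) = (23*37)*(I*sqrt(6) + 495) = 851*(495 + I*sqrt(6)) = 421245 + 851*I*sqrt(6)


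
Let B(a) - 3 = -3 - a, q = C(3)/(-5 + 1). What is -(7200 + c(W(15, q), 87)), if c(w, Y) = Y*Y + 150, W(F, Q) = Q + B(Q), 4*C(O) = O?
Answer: -14919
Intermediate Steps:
C(O) = O/4
q = -3/16 (q = ((1/4)*3)/(-5 + 1) = (3/4)/(-4) = (3/4)*(-1/4) = -3/16 ≈ -0.18750)
B(a) = -a (B(a) = 3 + (-3 - a) = -a)
W(F, Q) = 0 (W(F, Q) = Q - Q = 0)
c(w, Y) = 150 + Y**2 (c(w, Y) = Y**2 + 150 = 150 + Y**2)
-(7200 + c(W(15, q), 87)) = -(7200 + (150 + 87**2)) = -(7200 + (150 + 7569)) = -(7200 + 7719) = -1*14919 = -14919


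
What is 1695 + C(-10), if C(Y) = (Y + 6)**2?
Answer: 1711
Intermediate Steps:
C(Y) = (6 + Y)**2
1695 + C(-10) = 1695 + (6 - 10)**2 = 1695 + (-4)**2 = 1695 + 16 = 1711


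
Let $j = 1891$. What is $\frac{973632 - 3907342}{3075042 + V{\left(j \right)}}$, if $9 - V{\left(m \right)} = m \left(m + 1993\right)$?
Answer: $\frac{2933710}{4269593} \approx 0.68712$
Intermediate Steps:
$V{\left(m \right)} = 9 - m \left(1993 + m\right)$ ($V{\left(m \right)} = 9 - m \left(m + 1993\right) = 9 - m \left(1993 + m\right)$)
$\frac{973632 - 3907342}{3075042 + V{\left(j \right)}} = \frac{973632 - 3907342}{3075042 - 7344635} = - \frac{2933710}{3075042 - 7344635} = - \frac{2933710}{-4269593} = \left(-2933710\right) \left(- \frac{1}{4269593}\right) = \frac{2933710}{4269593}$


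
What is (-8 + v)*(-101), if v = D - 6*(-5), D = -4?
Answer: -1818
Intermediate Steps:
v = 26 (v = -4 - 6*(-5) = -4 + 30 = 26)
(-8 + v)*(-101) = (-8 + 26)*(-101) = 18*(-101) = -1818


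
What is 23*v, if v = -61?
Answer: -1403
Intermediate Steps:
23*v = 23*(-61) = -1403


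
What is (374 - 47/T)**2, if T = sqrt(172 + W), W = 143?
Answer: 44063149/315 - 35156*sqrt(35)/105 ≈ 1.3790e+5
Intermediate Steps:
T = 3*sqrt(35) (T = sqrt(172 + 143) = sqrt(315) = 3*sqrt(35) ≈ 17.748)
(374 - 47/T)**2 = (374 - 47*sqrt(35)/105)**2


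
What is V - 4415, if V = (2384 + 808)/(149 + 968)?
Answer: -4928363/1117 ≈ -4412.1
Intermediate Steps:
V = 3192/1117 ≈ 2.8577
V - 4415 = 3192/1117 - 4415 = -4928363/1117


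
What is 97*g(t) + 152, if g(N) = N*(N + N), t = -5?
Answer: 5002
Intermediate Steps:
g(N) = 2*N**2 (g(N) = N*(2*N) = 2*N**2)
97*g(t) + 152 = 97*(2*(-5)**2) + 152 = 97*(2*25) + 152 = 97*50 + 152 = 4850 + 152 = 5002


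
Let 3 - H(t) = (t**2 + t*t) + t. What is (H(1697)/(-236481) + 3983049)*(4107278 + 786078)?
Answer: 4609155617950922636/236481 ≈ 1.9491e+13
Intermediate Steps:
H(t) = 3 - t - 2*t**2 (H(t) = 3 - ((t**2 + t*t) + t) = 3 - ((t**2 + t**2) + t) = 3 - (2*t**2 + t) = 3 - (t + 2*t**2) = 3 + (-t - 2*t**2) = 3 - t - 2*t**2)
(H(1697)/(-236481) + 3983049)*(4107278 + 786078) = ((3 - 1*1697 - 2*1697**2)/(-236481) + 3983049)*(4107278 + 786078) = ((3 - 1697 - 2*2879809)*(-1/236481) + 3983049)*4893356 = ((3 - 1697 - 5759618)*(-1/236481) + 3983049)*4893356 = (-5761312*(-1/236481) + 3983049)*4893356 = (5761312/236481 + 3983049)*4893356 = (941921171881/236481)*4893356 = 4609155617950922636/236481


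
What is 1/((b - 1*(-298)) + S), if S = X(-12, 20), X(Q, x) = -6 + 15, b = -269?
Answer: 1/38 ≈ 0.026316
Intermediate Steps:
X(Q, x) = 9
S = 9
1/((b - 1*(-298)) + S) = 1/((-269 - 1*(-298)) + 9) = 1/((-269 + 298) + 9) = 1/(29 + 9) = 1/38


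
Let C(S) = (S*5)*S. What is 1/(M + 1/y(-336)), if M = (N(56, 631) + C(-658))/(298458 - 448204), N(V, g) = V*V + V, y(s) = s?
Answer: -25157328/364300889 ≈ -0.069057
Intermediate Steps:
C(S) = 5*S² (C(S) = (5*S)*S = 5*S²)
N(V, g) = V + V² (N(V, g) = V² + V = V + V²)
M = -1084006/74873 (M = (56*(1 + 56) + 5*(-658)²)/(298458 - 448204) = (56*57 + 5*432964)/(-149746) = (3192 + 2164820)*(-1/149746) = 2168012*(-1/149746) = -1084006/74873 ≈ -14.478)
1/(M + 1/y(-336)) = 1/(-1084006/74873 + 1/(-336)) = 1/(-1084006/74873 - 1/336) = 1/(-364300889/25157328) = -25157328/364300889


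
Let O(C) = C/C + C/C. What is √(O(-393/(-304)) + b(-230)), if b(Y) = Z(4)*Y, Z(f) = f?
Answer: 3*I*√102 ≈ 30.299*I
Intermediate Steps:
b(Y) = 4*Y
O(C) = 2 (O(C) = 1 + 1 = 2)
√(O(-393/(-304)) + b(-230)) = √(2 + 4*(-230)) = √(2 - 920) = √(-918) = 3*I*√102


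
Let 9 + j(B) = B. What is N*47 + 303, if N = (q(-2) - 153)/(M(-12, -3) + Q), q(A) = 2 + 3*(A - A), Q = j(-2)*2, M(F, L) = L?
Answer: 14672/25 ≈ 586.88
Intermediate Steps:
j(B) = -9 + B
Q = -22 (Q = (-9 - 2)*2 = -11*2 = -22)
q(A) = 2 (q(A) = 2 + 3*0 = 2 + 0 = 2)
N = 151/25 (N = (2 - 153)/(-3 - 22) = -151/(-25) = -151*(-1/25) = 151/25 ≈ 6.0400)
N*47 + 303 = (151/25)*47 + 303 = 7097/25 + 303 = 14672/25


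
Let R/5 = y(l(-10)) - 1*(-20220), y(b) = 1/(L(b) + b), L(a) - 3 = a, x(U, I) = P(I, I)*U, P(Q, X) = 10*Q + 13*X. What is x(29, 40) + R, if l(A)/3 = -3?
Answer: 383339/3 ≈ 1.2778e+5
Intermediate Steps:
l(A) = -9 (l(A) = 3*(-3) = -9)
x(U, I) = 23*I*U (x(U, I) = (10*I + 13*I)*U = (23*I)*U = 23*I*U)
L(a) = 3 + a
y(b) = 1/(3 + 2*b) (y(b) = 1/((3 + b) + b) = 1/(3 + 2*b))
R = 303299/3 (R = 5*(1/(3 + 2*(-9)) - 1*(-20220)) = 5*(1/(3 - 18) + 20220) = 5*(1/(-15) + 20220) = 5*(-1/15 + 20220) = 5*(303299/15) = 303299/3 ≈ 1.0110e+5)
x(29, 40) + R = 23*40*29 + 303299/3 = 26680 + 303299/3 = 383339/3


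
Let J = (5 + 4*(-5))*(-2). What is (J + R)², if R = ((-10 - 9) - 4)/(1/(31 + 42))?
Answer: 2719201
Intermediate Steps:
R = -1679 (R = (-19 - 4)/(1/73) = -23/1/73 = -23*73 = -1679)
J = 30 (J = (5 - 20)*(-2) = -15*(-2) = 30)
(J + R)² = (30 - 1679)² = (-1649)² = 2719201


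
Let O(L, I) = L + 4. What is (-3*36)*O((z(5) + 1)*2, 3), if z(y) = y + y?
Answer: -2808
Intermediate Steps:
z(y) = 2*y
O(L, I) = 4 + L
(-3*36)*O((z(5) + 1)*2, 3) = (-3*36)*(4 + (2*5 + 1)*2) = -108*(4 + (10 + 1)*2) = -108*(4 + 11*2) = -108*(4 + 22) = -108*26 = -2808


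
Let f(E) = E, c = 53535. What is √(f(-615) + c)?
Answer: 42*√30 ≈ 230.04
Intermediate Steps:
√(f(-615) + c) = √(-615 + 53535) = √52920 = 42*√30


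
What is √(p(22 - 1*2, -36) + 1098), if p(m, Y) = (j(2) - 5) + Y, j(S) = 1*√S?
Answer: √(1057 + √2) ≈ 32.533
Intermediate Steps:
j(S) = √S
p(m, Y) = -5 + Y + √2 (p(m, Y) = (√2 - 5) + Y = (-5 + √2) + Y = -5 + Y + √2)
√(p(22 - 1*2, -36) + 1098) = √((-5 - 36 + √2) + 1098) = √((-41 + √2) + 1098) = √(1057 + √2)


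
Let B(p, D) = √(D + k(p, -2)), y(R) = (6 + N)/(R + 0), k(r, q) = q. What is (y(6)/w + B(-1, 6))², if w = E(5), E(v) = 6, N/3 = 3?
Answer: 841/144 ≈ 5.8403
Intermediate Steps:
N = 9 (N = 3*3 = 9)
w = 6
y(R) = 15/R (y(R) = (6 + 9)/(R + 0) = 15/R)
B(p, D) = √(-2 + D) (B(p, D) = √(D - 2) = √(-2 + D))
(y(6)/w + B(-1, 6))² = ((15/6)/6 + √(-2 + 6))² = ((15*(⅙))*(⅙) + √4)² = ((5/2)*(⅙) + 2)² = (5/12 + 2)² = (29/12)² = 841/144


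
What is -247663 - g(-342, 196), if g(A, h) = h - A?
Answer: -248201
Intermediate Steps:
-247663 - g(-342, 196) = -247663 - (196 - 1*(-342)) = -247663 - (196 + 342) = -247663 - 1*538 = -247663 - 538 = -248201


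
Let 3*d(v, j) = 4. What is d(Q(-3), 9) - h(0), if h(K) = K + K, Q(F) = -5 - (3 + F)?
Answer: 4/3 ≈ 1.3333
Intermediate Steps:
Q(F) = -8 - F (Q(F) = -5 + (-3 - F) = -8 - F)
d(v, j) = 4/3 (d(v, j) = (⅓)*4 = 4/3)
h(K) = 2*K
d(Q(-3), 9) - h(0) = 4/3 - 2*0 = 4/3 - 1*0 = 4/3 + 0 = 4/3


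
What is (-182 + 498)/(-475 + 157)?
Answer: -158/159 ≈ -0.99371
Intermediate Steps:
(-182 + 498)/(-475 + 157) = 316/(-318) = 316*(-1/318) = -158/159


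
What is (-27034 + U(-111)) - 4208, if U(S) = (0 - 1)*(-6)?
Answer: -31236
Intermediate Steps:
U(S) = 6 (U(S) = -1*(-6) = 6)
(-27034 + U(-111)) - 4208 = (-27034 + 6) - 4208 = -27028 - 4208 = -31236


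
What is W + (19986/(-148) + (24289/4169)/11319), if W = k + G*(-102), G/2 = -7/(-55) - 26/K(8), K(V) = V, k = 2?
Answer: 8799724181893/17459897070 ≈ 504.00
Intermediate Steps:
G = -687/110 (G = 2*(-7/(-55) - 26/8) = 2*(-7*(-1/55) - 26*1/8) = 2*(7/55 - 13/4) = 2*(-687/220) = -687/110 ≈ -6.2455)
W = 35147/55 (W = 2 - 687/110*(-102) = 2 + 35037/55 = 35147/55 ≈ 639.04)
W + (19986/(-148) + (24289/4169)/11319) = 35147/55 + (19986/(-148) + (24289/4169)/11319) = 35147/55 + (19986*(-1/148) + (24289*(1/4169))*(1/11319)) = 35147/55 + (-9993/74 + (24289/4169)*(1/11319)) = 35147/55 + (-9993/74 + 24289/47188911) = 35147/55 - 471556990237/3491979414 = 8799724181893/17459897070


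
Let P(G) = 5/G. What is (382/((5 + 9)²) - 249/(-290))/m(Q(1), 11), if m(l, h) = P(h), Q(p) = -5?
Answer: 219428/35525 ≈ 6.1767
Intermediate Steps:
P(G) = 5/G
m(l, h) = 5/h
(382/((5 + 9)²) - 249/(-290))/m(Q(1), 11) = (382/((5 + 9)²) - 249/(-290))/((5/11)) = (382/(14²) - 249*(-1/290))/((5*(1/11))) = (382/196 + 249/290)/(5/11) = (382*(1/196) + 249/290)*(11/5) = (191/98 + 249/290)*(11/5) = (19948/7105)*(11/5) = 219428/35525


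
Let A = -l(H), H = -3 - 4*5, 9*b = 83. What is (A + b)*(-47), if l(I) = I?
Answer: -13630/9 ≈ -1514.4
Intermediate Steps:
b = 83/9 (b = (⅑)*83 = 83/9 ≈ 9.2222)
H = -23 (H = -3 - 20 = -23)
A = 23 (A = -1*(-23) = 23)
(A + b)*(-47) = (23 + 83/9)*(-47) = (290/9)*(-47) = -13630/9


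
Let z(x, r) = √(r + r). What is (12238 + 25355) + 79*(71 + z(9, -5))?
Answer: 43202 + 79*I*√10 ≈ 43202.0 + 249.82*I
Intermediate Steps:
z(x, r) = √2*√r (z(x, r) = √(2*r) = √2*√r)
(12238 + 25355) + 79*(71 + z(9, -5)) = (12238 + 25355) + 79*(71 + √2*√(-5)) = 37593 + 79*(71 + √2*(I*√5)) = 37593 + 79*(71 + I*√10) = 37593 + (5609 + 79*I*√10) = 43202 + 79*I*√10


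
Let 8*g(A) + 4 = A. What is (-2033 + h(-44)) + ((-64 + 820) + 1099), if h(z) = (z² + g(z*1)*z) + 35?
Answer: 2057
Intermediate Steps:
g(A) = -½ + A/8
h(z) = 35 + z² + z*(-½ + z/8) (h(z) = (z² + (-½ + (z*1)/8)*z) + 35 = (z² + (-½ + z/8)*z) + 35 = (z² + z*(-½ + z/8)) + 35 = 35 + z² + z*(-½ + z/8))
(-2033 + h(-44)) + ((-64 + 820) + 1099) = (-2033 + (35 - ½*(-44) + (9/8)*(-44)²)) + ((-64 + 820) + 1099) = (-2033 + (35 + 22 + (9/8)*1936)) + (756 + 1099) = (-2033 + (35 + 22 + 2178)) + 1855 = (-2033 + 2235) + 1855 = 202 + 1855 = 2057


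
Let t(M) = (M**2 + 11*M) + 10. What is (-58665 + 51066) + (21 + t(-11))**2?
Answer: -6638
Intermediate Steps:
t(M) = 10 + M**2 + 11*M
(-58665 + 51066) + (21 + t(-11))**2 = (-58665 + 51066) + (21 + (10 + (-11)**2 + 11*(-11)))**2 = -7599 + (21 + (10 + 121 - 121))**2 = -7599 + (21 + 10)**2 = -7599 + 31**2 = -7599 + 961 = -6638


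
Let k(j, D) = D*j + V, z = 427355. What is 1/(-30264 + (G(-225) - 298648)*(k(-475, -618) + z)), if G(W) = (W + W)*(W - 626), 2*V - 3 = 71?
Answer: 1/60776822220 ≈ 1.6454e-11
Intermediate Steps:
V = 37 (V = 3/2 + (½)*71 = 3/2 + 71/2 = 37)
G(W) = 2*W*(-626 + W) (G(W) = (2*W)*(-626 + W) = 2*W*(-626 + W))
k(j, D) = 37 + D*j (k(j, D) = D*j + 37 = 37 + D*j)
1/(-30264 + (G(-225) - 298648)*(k(-475, -618) + z)) = 1/(-30264 + (2*(-225)*(-626 - 225) - 298648)*((37 - 618*(-475)) + 427355)) = 1/(-30264 + (2*(-225)*(-851) - 298648)*((37 + 293550) + 427355)) = 1/(-30264 + (382950 - 298648)*(293587 + 427355)) = 1/(-30264 + 84302*720942) = 1/(-30264 + 60776852484) = 1/60776822220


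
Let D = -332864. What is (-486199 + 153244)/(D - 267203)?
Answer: 332955/600067 ≈ 0.55486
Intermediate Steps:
(-486199 + 153244)/(D - 267203) = (-486199 + 153244)/(-332864 - 267203) = -332955/(-600067) = -332955*(-1/600067) = 332955/600067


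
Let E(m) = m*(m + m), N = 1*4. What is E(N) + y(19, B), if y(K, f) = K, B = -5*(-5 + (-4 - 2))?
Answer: 51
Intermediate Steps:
B = 55 (B = -5*(-5 - 6) = -5*(-11) = 55)
N = 4
E(m) = 2*m² (E(m) = m*(2*m) = 2*m²)
E(N) + y(19, B) = 2*4² + 19 = 2*16 + 19 = 32 + 19 = 51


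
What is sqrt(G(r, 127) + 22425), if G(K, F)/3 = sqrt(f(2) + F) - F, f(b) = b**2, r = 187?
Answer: sqrt(22044 + 3*sqrt(131)) ≈ 148.59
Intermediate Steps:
G(K, F) = -3*F + 3*sqrt(4 + F) (G(K, F) = 3*(sqrt(2**2 + F) - F) = 3*(sqrt(4 + F) - F) = -3*F + 3*sqrt(4 + F))
sqrt(G(r, 127) + 22425) = sqrt((-3*127 + 3*sqrt(4 + 127)) + 22425) = sqrt((-381 + 3*sqrt(131)) + 22425) = sqrt(22044 + 3*sqrt(131))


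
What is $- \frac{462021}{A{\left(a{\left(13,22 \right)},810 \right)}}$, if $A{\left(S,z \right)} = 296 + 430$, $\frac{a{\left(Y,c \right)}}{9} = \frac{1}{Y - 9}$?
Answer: $- \frac{154007}{242} \approx -636.39$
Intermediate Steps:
$a{\left(Y,c \right)} = \frac{9}{-9 + Y}$ ($a{\left(Y,c \right)} = \frac{9}{Y - 9} = \frac{9}{-9 + Y}$)
$A{\left(S,z \right)} = 726$
$- \frac{462021}{A{\left(a{\left(13,22 \right)},810 \right)}} = - \frac{462021}{726} = \left(-462021\right) \frac{1}{726} = - \frac{154007}{242}$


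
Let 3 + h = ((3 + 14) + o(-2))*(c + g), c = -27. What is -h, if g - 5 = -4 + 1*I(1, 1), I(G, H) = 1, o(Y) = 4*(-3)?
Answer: 128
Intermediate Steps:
o(Y) = -12
g = 2 (g = 5 + (-4 + 1*1) = 5 + (-4 + 1) = 5 - 3 = 2)
h = -128 (h = -3 + ((3 + 14) - 12)*(-27 + 2) = -3 + (17 - 12)*(-25) = -3 + 5*(-25) = -3 - 125 = -128)
-h = -1*(-128) = 128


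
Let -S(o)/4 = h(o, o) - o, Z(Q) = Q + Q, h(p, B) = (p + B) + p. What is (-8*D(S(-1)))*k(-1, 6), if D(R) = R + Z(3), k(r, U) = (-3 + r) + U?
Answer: -224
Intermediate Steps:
h(p, B) = B + 2*p (h(p, B) = (B + p) + p = B + 2*p)
k(r, U) = -3 + U + r
Z(Q) = 2*Q
S(o) = -8*o (S(o) = -4*((o + 2*o) - o) = -4*(3*o - o) = -8*o)
D(R) = 6 + R (D(R) = R + 2*3 = R + 6 = 6 + R)
(-8*D(S(-1)))*k(-1, 6) = (-8*(6 - 8*(-1)))*(-3 + 6 - 1) = -8*(6 + 8)*2 = -8*14*2 = -112*2 = -224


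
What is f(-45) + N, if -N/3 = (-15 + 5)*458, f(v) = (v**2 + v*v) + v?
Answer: 17745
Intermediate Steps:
f(v) = v + 2*v**2 (f(v) = (v**2 + v**2) + v = 2*v**2 + v = v + 2*v**2)
N = 13740 (N = -3*(-15 + 5)*458 = -(-30)*458 = -3*(-4580) = 13740)
f(-45) + N = -45*(1 + 2*(-45)) + 13740 = -45*(1 - 90) + 13740 = -45*(-89) + 13740 = 4005 + 13740 = 17745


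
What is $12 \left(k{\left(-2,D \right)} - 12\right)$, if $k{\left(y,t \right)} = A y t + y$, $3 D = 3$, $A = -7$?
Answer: $0$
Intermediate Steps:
$D = 1$ ($D = \frac{1}{3} \cdot 3 = 1$)
$k{\left(y,t \right)} = y - 7 t y$ ($k{\left(y,t \right)} = - 7 y t + y = - 7 t y + y = y - 7 t y$)
$12 \left(k{\left(-2,D \right)} - 12\right) = 12 \left(- 2 \left(1 - 7\right) - 12\right) = 12 \left(\left(-2\right) \left(-6\right) - 12\right) = 12 \left(12 - 12\right) = 12 \cdot 0 = 0$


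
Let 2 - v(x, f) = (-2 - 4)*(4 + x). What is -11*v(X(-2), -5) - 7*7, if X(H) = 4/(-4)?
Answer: -269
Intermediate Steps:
X(H) = -1 (X(H) = 4*(-¼) = -1)
v(x, f) = 26 + 6*x (v(x, f) = 2 - (-2 - 4)*(4 + x) = 2 - (-6)*(4 + x) = 2 - (-24 - 6*x) = 2 + (24 + 6*x) = 26 + 6*x)
-11*v(X(-2), -5) - 7*7 = -11*(26 + 6*(-1)) - 7*7 = -11*(26 - 6) - 49 = -11*20 - 49 = -220 - 49 = -269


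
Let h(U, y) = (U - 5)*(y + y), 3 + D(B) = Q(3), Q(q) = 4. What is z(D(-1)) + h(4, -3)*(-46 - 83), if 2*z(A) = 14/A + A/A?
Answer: -1533/2 ≈ -766.50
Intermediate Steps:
D(B) = 1 (D(B) = -3 + 4 = 1)
h(U, y) = 2*y*(-5 + U) (h(U, y) = (-5 + U)*(2*y) = 2*y*(-5 + U))
z(A) = 1/2 + 7/A (z(A) = (14/A + A/A)/2 = (14/A + 1)/2 = (1 + 14/A)/2 = 1/2 + 7/A)
z(D(-1)) + h(4, -3)*(-46 - 83) = (1/2)*(14 + 1)/1 + (2*(-3)*(-5 + 4))*(-46 - 83) = (1/2)*1*15 + (2*(-3)*(-1))*(-129) = 15/2 + 6*(-129) = 15/2 - 774 = -1533/2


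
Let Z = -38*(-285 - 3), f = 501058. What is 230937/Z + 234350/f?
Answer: 19712926291/913929792 ≈ 21.569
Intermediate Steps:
Z = 10944 (Z = -38*(-288) = 10944)
230937/Z + 234350/f = 230937/10944 + 234350/501058 = 230937*(1/10944) + 234350*(1/501058) = 76979/3648 + 117175/250529 = 19712926291/913929792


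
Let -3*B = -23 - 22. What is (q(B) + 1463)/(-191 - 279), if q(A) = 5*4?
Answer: -1483/470 ≈ -3.1553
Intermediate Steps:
B = 15 (B = -(-23 - 22)/3 = -1/3*(-45) = 15)
q(A) = 20
(q(B) + 1463)/(-191 - 279) = (20 + 1463)/(-191 - 279) = 1483/(-470) = 1483*(-1/470) = -1483/470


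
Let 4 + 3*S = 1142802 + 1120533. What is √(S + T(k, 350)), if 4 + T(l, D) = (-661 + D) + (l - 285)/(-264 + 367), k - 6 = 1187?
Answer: √72005800938/309 ≈ 868.41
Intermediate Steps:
k = 1193 (k = 6 + 1187 = 1193)
T(l, D) = -68780/103 + D + l/103 (T(l, D) = -4 + ((-661 + D) + (l - 285)/(-264 + 367)) = -4 + ((-661 + D) + (-285 + l)/103) = -4 + ((-661 + D) + (-285 + l)*(1/103)) = -4 + ((-661 + D) + (-285/103 + l/103)) = -4 + (-68368/103 + D + l/103) = -68780/103 + D + l/103)
S = 2263331/3 (S = -4/3 + (1142802 + 1120533)/3 = -4/3 + (⅓)*2263335 = -4/3 + 754445 = 2263331/3 ≈ 7.5444e+5)
√(S + T(k, 350)) = √(2263331/3 + (-68780/103 + 350 + (1/103)*1193)) = √(2263331/3 + (-68780/103 + 350 + 1193/103)) = √(2263331/3 - 31537/103) = √(233028482/309) = √72005800938/309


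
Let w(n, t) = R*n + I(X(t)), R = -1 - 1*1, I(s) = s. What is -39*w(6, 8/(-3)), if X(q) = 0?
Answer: 468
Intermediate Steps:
R = -2 (R = -1 - 1 = -2)
w(n, t) = -2*n (w(n, t) = -2*n + 0 = -2*n)
-39*w(6, 8/(-3)) = -(-78)*6 = -39*(-12) = 468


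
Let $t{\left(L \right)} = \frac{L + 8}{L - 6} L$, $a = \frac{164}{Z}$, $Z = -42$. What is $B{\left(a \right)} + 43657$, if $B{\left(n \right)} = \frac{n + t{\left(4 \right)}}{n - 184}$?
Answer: $\frac{86135554}{1973} \approx 43657.0$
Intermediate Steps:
$a = - \frac{82}{21}$ ($a = \frac{164}{-42} = 164 \left(- \frac{1}{42}\right) = - \frac{82}{21} \approx -3.9048$)
$t{\left(L \right)} = \frac{L \left(8 + L\right)}{-6 + L}$ ($t{\left(L \right)} = \frac{8 + L}{-6 + L} L = \frac{L \left(8 + L\right)}{-6 + L}$)
$B{\left(n \right)} = \frac{-24 + n}{-184 + n}$ ($B{\left(n \right)} = \frac{n + \frac{4 \left(8 + 4\right)}{-6 + 4}}{n - 184} = \frac{n + 4 \frac{1}{-2} \cdot 12}{-184 + n} = \frac{n + 4 \left(- \frac{1}{2}\right) 12}{-184 + n} = \frac{n - 24}{-184 + n} = \frac{-24 + n}{-184 + n}$)
$B{\left(a \right)} + 43657 = \frac{-24 - \frac{82}{21}}{-184 - \frac{82}{21}} + 43657 = \frac{1}{- \frac{3946}{21}} \left(- \frac{586}{21}\right) + 43657 = \left(- \frac{21}{3946}\right) \left(- \frac{586}{21}\right) + 43657 = \frac{293}{1973} + 43657 = \frac{86135554}{1973}$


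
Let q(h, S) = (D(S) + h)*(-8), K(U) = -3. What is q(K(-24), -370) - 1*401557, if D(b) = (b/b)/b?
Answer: -74283601/185 ≈ -4.0153e+5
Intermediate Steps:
D(b) = 1/b
q(h, S) = -8*h - 8/S (q(h, S) = (1/S + h)*(-8) = (h + 1/S)*(-8) = -8*h - 8/S)
q(K(-24), -370) - 1*401557 = (-8*(-3) - 8/(-370)) - 1*401557 = (24 - 8*(-1/370)) - 401557 = (24 + 4/185) - 401557 = 4444/185 - 401557 = -74283601/185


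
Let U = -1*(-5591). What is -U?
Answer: -5591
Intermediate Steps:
U = 5591
-U = -1*5591 = -5591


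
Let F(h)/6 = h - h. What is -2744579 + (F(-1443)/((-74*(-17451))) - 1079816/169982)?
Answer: -233265053697/84991 ≈ -2.7446e+6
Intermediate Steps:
F(h) = 0 (F(h) = 6*(h - h) = 6*0 = 0)
-2744579 + (F(-1443)/((-74*(-17451))) - 1079816/169982) = -2744579 + (0/((-74*(-17451))) - 1079816/169982) = -2744579 + (0/1291374 - 1079816*1/169982) = -2744579 + (0*(1/1291374) - 539908/84991) = -2744579 + (0 - 539908/84991) = -2744579 - 539908/84991 = -233265053697/84991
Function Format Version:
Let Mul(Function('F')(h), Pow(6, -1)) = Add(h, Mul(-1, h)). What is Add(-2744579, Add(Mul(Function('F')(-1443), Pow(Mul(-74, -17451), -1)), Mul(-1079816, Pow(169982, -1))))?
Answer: Rational(-233265053697, 84991) ≈ -2.7446e+6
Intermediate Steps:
Function('F')(h) = 0 (Function('F')(h) = Mul(6, Add(h, Mul(-1, h))) = Mul(6, 0) = 0)
Add(-2744579, Add(Mul(Function('F')(-1443), Pow(Mul(-74, -17451), -1)), Mul(-1079816, Pow(169982, -1)))) = Add(-2744579, Add(Mul(0, Pow(Mul(-74, -17451), -1)), Mul(-1079816, Pow(169982, -1)))) = Add(-2744579, Add(Mul(0, Pow(1291374, -1)), Mul(-1079816, Rational(1, 169982)))) = Add(-2744579, Add(Mul(0, Rational(1, 1291374)), Rational(-539908, 84991))) = Add(-2744579, Add(0, Rational(-539908, 84991))) = Add(-2744579, Rational(-539908, 84991)) = Rational(-233265053697, 84991)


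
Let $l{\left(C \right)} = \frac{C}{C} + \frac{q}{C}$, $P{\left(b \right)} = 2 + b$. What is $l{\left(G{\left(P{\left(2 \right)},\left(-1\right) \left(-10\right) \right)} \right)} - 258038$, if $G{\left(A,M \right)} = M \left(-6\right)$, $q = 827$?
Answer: $- \frac{15483047}{60} \approx -2.5805 \cdot 10^{5}$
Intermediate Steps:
$G{\left(A,M \right)} = - 6 M$
$l{\left(C \right)} = 1 + \frac{827}{C}$ ($l{\left(C \right)} = \frac{C}{C} + \frac{827}{C} = 1 + \frac{827}{C}$)
$l{\left(G{\left(P{\left(2 \right)},\left(-1\right) \left(-10\right) \right)} \right)} - 258038 = \frac{827 - 6 \left(\left(-1\right) \left(-10\right)\right)}{\left(-6\right) \left(\left(-1\right) \left(-10\right)\right)} - 258038 = \frac{827 - 60}{\left(-6\right) 10} - 258038 = \frac{827 - 60}{-60} - 258038 = \left(- \frac{1}{60}\right) 767 - 258038 = - \frac{767}{60} - 258038 = - \frac{15483047}{60}$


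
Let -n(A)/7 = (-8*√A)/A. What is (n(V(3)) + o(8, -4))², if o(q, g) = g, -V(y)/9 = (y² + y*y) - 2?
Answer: -52/9 + 112*I/3 ≈ -5.7778 + 37.333*I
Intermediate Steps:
V(y) = 18 - 18*y² (V(y) = -9*((y² + y*y) - 2) = -9*((y² + y²) - 2) = -9*(2*y² - 2) = -9*(-2 + 2*y²) = 18 - 18*y²)
n(A) = 56/√A (n(A) = -7*(-8*√A)/A = -(-56)/√A = 56/√A)
(n(V(3)) + o(8, -4))² = (56/√(18 - 18*3²) - 4)² = (56/√(18 - 18*9) - 4)² = (56/√(18 - 162) - 4)² = (56/√(-144) - 4)² = (56*(-I/12) - 4)² = (-14*I/3 - 4)² = (-4 - 14*I/3)²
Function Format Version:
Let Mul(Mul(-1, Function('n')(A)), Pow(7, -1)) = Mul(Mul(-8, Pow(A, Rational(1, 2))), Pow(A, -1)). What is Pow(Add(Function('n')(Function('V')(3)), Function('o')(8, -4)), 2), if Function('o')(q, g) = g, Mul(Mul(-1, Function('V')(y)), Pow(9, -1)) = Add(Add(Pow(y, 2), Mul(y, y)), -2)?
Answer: Add(Rational(-52, 9), Mul(Rational(112, 3), I)) ≈ Add(-5.7778, Mul(37.333, I))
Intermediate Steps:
Function('V')(y) = Add(18, Mul(-18, Pow(y, 2))) (Function('V')(y) = Mul(-9, Add(Add(Pow(y, 2), Mul(y, y)), -2)) = Mul(-9, Add(Add(Pow(y, 2), Pow(y, 2)), -2)) = Mul(-9, Add(Mul(2, Pow(y, 2)), -2)) = Mul(-9, Add(-2, Mul(2, Pow(y, 2)))) = Add(18, Mul(-18, Pow(y, 2))))
Function('n')(A) = Mul(56, Pow(A, Rational(-1, 2))) (Function('n')(A) = Mul(-7, Mul(Mul(-8, Pow(A, Rational(1, 2))), Pow(A, -1))) = Mul(-7, Mul(-8, Pow(A, Rational(-1, 2)))) = Mul(56, Pow(A, Rational(-1, 2))))
Pow(Add(Function('n')(Function('V')(3)), Function('o')(8, -4)), 2) = Pow(Add(Mul(56, Pow(Add(18, Mul(-18, Pow(3, 2))), Rational(-1, 2))), -4), 2) = Pow(Add(Mul(56, Pow(Add(18, Mul(-18, 9)), Rational(-1, 2))), -4), 2) = Pow(Add(Mul(56, Pow(Add(18, -162), Rational(-1, 2))), -4), 2) = Pow(Add(Mul(56, Pow(-144, Rational(-1, 2))), -4), 2) = Pow(Add(Mul(56, Mul(Rational(-1, 12), I)), -4), 2) = Pow(Add(Mul(Rational(-14, 3), I), -4), 2) = Pow(Add(-4, Mul(Rational(-14, 3), I)), 2)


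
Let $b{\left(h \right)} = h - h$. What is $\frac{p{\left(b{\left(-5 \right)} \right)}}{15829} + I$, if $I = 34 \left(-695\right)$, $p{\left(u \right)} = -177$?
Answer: $- \frac{374039447}{15829} \approx -23630.0$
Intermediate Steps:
$b{\left(h \right)} = 0$
$I = -23630$
$\frac{p{\left(b{\left(-5 \right)} \right)}}{15829} + I = - \frac{177}{15829} - 23630 = - \frac{374039447}{15829}$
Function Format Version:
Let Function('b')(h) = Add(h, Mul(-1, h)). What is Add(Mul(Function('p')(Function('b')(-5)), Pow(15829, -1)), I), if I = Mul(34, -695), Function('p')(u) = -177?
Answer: Rational(-374039447, 15829) ≈ -23630.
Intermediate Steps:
Function('b')(h) = 0
I = -23630
Add(Mul(Function('p')(Function('b')(-5)), Pow(15829, -1)), I) = Add(Mul(-177, Pow(15829, -1)), -23630) = Add(Mul(-177, Rational(1, 15829)), -23630) = Add(Rational(-177, 15829), -23630) = Rational(-374039447, 15829)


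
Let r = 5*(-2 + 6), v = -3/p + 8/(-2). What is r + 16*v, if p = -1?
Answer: 4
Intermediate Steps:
v = -1 (v = -3/(-1) + 8/(-2) = -3*(-1) + 8*(-½) = 3 - 4 = -1)
r = 20 (r = 5*4 = 20)
r + 16*v = 20 + 16*(-1) = 20 - 16 = 4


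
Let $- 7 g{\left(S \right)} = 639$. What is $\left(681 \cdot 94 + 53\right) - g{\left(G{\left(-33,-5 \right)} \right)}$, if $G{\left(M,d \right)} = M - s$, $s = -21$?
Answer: $\frac{449108}{7} \approx 64158.0$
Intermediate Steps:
$G{\left(M,d \right)} = 21 + M$ ($G{\left(M,d \right)} = M - -21 = M + 21 = 21 + M$)
$g{\left(S \right)} = - \frac{639}{7}$ ($g{\left(S \right)} = \left(- \frac{1}{7}\right) 639 = - \frac{639}{7}$)
$\left(681 \cdot 94 + 53\right) - g{\left(G{\left(-33,-5 \right)} \right)} = \left(681 \cdot 94 + 53\right) - - \frac{639}{7} = \left(64014 + 53\right) + \frac{639}{7} = 64067 + \frac{639}{7} = \frac{449108}{7}$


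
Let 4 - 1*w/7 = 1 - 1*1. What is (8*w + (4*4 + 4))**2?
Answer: 59536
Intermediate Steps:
w = 28 (w = 28 - 7*(1 - 1*1) = 28 - 7*(1 - 1) = 28 - 7*0 = 28 + 0 = 28)
(8*w + (4*4 + 4))**2 = (8*28 + (4*4 + 4))**2 = (224 + (16 + 4))**2 = (224 + 20)**2 = 244**2 = 59536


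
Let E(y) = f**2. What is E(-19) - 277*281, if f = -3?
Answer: -77828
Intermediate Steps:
E(y) = 9 (E(y) = (-3)**2 = 9)
E(-19) - 277*281 = 9 - 277*281 = 9 - 77837 = -77828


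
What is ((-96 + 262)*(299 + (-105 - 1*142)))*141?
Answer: 1217112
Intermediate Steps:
((-96 + 262)*(299 + (-105 - 1*142)))*141 = (166*(299 + (-105 - 142)))*141 = (166*(299 - 247))*141 = (166*52)*141 = 8632*141 = 1217112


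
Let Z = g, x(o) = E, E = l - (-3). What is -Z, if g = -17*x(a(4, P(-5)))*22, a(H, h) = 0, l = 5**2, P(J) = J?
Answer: 10472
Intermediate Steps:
l = 25
E = 28 (E = 25 - (-3) = 25 - 1*(-3) = 25 + 3 = 28)
x(o) = 28
g = -10472 (g = -17*28*22 = -476*22 = -10472)
Z = -10472
-Z = -1*(-10472) = 10472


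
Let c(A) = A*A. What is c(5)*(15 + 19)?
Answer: 850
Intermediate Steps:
c(A) = A²
c(5)*(15 + 19) = 5²*(15 + 19) = 25*34 = 850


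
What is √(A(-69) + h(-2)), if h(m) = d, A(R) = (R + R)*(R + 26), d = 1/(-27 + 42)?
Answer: √1335165/15 ≈ 77.033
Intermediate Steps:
d = 1/15 ≈ 0.066667
A(R) = 2*R*(26 + R) (A(R) = (2*R)*(26 + R) = 2*R*(26 + R))
h(m) = 1/15
√(A(-69) + h(-2)) = √(2*(-69)*(26 - 69) + 1/15) = √(2*(-69)*(-43) + 1/15) = √(5934 + 1/15) = √(89011/15) = √1335165/15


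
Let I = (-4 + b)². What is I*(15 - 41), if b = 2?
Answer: -104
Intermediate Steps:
I = 4 (I = (-4 + 2)² = (-2)² = 4)
I*(15 - 41) = 4*(15 - 41) = 4*(-26) = -104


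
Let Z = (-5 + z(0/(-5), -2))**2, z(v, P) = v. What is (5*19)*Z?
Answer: 2375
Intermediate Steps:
Z = 25 (Z = (-5 + 0/(-5))**2 = (-5 + 0*(-1/5))**2 = (-5 + 0)**2 = (-5)**2 = 25)
(5*19)*Z = (5*19)*25 = 95*25 = 2375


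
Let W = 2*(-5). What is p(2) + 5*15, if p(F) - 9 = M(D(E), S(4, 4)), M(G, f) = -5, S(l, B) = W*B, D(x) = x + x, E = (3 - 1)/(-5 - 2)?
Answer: 79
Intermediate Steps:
W = -10
E = -2/7 (E = 2/(-7) = 2*(-⅐) = -2/7 ≈ -0.28571)
D(x) = 2*x
S(l, B) = -10*B
p(F) = 4 (p(F) = 9 - 5 = 4)
p(2) + 5*15 = 4 + 5*15 = 4 + 75 = 79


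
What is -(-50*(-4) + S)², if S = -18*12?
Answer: -256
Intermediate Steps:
S = -216
-(-50*(-4) + S)² = -(-50*(-4) - 216)² = -(200 - 216)² = -1*(-16)² = -1*256 = -256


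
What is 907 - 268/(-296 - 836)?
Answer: 256748/283 ≈ 907.24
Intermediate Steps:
907 - 268/(-296 - 836) = 907 - 268/(-1132) = 907 - 1/1132*(-268) = 907 + 67/283 = 256748/283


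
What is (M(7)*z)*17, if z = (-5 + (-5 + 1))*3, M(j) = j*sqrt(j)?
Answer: -3213*sqrt(7) ≈ -8500.8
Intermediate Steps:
M(j) = j**(3/2)
z = -27 (z = (-5 - 4)*3 = -9*3 = -27)
(M(7)*z)*17 = (7**(3/2)*(-27))*17 = ((7*sqrt(7))*(-27))*17 = -189*sqrt(7)*17 = -3213*sqrt(7)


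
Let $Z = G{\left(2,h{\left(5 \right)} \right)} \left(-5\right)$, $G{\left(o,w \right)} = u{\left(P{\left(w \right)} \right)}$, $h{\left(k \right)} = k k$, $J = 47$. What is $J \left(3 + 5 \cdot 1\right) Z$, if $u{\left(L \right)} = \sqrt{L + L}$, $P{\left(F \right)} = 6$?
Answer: $- 3760 \sqrt{3} \approx -6512.5$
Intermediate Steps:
$u{\left(L \right)} = \sqrt{2} \sqrt{L}$ ($u{\left(L \right)} = \sqrt{2 L} = \sqrt{2} \sqrt{L}$)
$h{\left(k \right)} = k^{2}$
$G{\left(o,w \right)} = 2 \sqrt{3}$ ($G{\left(o,w \right)} = \sqrt{2} \sqrt{6} = 2 \sqrt{3}$)
$Z = - 10 \sqrt{3}$ ($Z = 2 \sqrt{3} \left(-5\right) = - 10 \sqrt{3} \approx -17.32$)
$J \left(3 + 5 \cdot 1\right) Z = 47 \left(3 + 5 \cdot 1\right) \left(- 10 \sqrt{3}\right) = 47 \left(3 + 5\right) \left(- 10 \sqrt{3}\right) = 47 \cdot 8 \left(- 10 \sqrt{3}\right) = 376 \left(- 10 \sqrt{3}\right) = - 3760 \sqrt{3}$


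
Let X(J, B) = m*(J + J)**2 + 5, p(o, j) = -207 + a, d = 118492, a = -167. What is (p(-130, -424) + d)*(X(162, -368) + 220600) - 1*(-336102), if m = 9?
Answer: 137653754004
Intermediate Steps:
p(o, j) = -374 (p(o, j) = -207 - 167 = -374)
X(J, B) = 5 + 36*J**2 (X(J, B) = 9*(J + J)**2 + 5 = 9*(2*J)**2 + 5 = 9*(4*J**2) + 5 = 36*J**2 + 5 = 5 + 36*J**2)
(p(-130, -424) + d)*(X(162, -368) + 220600) - 1*(-336102) = (-374 + 118492)*((5 + 36*162**2) + 220600) - 1*(-336102) = 118118*((5 + 36*26244) + 220600) + 336102 = 118118*((5 + 944784) + 220600) + 336102 = 118118*(944789 + 220600) + 336102 = 118118*1165389 + 336102 = 137653417902 + 336102 = 137653754004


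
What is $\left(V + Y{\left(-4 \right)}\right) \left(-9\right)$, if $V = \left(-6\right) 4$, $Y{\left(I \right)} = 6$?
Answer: $162$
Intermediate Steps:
$V = -24$
$\left(V + Y{\left(-4 \right)}\right) \left(-9\right) = \left(-24 + 6\right) \left(-9\right) = \left(-18\right) \left(-9\right) = 162$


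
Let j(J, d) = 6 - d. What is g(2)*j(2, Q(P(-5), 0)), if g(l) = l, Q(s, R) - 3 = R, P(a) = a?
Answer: 6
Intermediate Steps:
Q(s, R) = 3 + R
g(2)*j(2, Q(P(-5), 0)) = 2*(6 - (3 + 0)) = 2*(6 - 1*3) = 2*(6 - 3) = 2*3 = 6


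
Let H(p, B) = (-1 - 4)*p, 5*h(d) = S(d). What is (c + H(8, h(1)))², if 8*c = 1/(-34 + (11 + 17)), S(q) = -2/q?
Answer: 3690241/2304 ≈ 1601.7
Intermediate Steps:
h(d) = -2/(5*d) (h(d) = (-2/d)/5 = -2/(5*d))
H(p, B) = -5*p
c = -1/48 (c = 1/(8*(-34 + (11 + 17))) = 1/(8*(-34 + 28)) = (⅛)/(-6) = (⅛)*(-⅙) = -1/48 ≈ -0.020833)
(c + H(8, h(1)))² = (-1/48 - 5*8)² = (-1/48 - 40)² = (-1921/48)² = 3690241/2304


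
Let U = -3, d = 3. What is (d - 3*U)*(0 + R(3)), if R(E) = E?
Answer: 36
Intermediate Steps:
(d - 3*U)*(0 + R(3)) = (3 - 3*(-3))*(0 + 3) = (3 + 9)*3 = 12*3 = 36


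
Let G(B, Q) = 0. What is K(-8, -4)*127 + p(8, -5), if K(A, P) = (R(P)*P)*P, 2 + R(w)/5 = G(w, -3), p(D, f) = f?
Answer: -20325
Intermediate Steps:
R(w) = -10 (R(w) = -10 + 5*0 = -10 + 0 = -10)
K(A, P) = -10*P**2 (K(A, P) = (-10*P)*P = -10*P**2)
K(-8, -4)*127 + p(8, -5) = -10*(-4)**2*127 - 5 = -10*16*127 - 5 = -160*127 - 5 = -20320 - 5 = -20325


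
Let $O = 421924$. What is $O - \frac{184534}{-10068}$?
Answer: $\frac{2124057683}{5034} \approx 4.2194 \cdot 10^{5}$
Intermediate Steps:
$O - \frac{184534}{-10068} = 421924 - \frac{184534}{-10068} = 421924 - - \frac{92267}{5034} = 421924 + \frac{92267}{5034} = \frac{2124057683}{5034}$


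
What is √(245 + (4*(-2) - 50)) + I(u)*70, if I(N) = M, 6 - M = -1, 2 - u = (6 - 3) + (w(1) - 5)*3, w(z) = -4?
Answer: 490 + √187 ≈ 503.67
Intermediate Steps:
u = 26 (u = 2 - ((6 - 3) + (-4 - 5)*3) = 2 - (3 - 9*3) = 2 - (3 - 27) = 2 - 1*(-24) = 2 + 24 = 26)
M = 7 (M = 6 - 1*(-1) = 6 + 1 = 7)
I(N) = 7
√(245 + (4*(-2) - 50)) + I(u)*70 = √(245 + (4*(-2) - 50)) + 7*70 = √(245 + (-8 - 50)) + 490 = √(245 - 58) + 490 = √187 + 490 = 490 + √187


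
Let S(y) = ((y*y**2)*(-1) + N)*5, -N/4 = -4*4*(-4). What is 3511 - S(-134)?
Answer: -12025729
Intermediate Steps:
N = -256 (N = -4*(-4*4)*(-4) = -(-64)*(-4) = -4*64 = -256)
S(y) = -1280 - 5*y**3 (S(y) = ((y*y**2)*(-1) - 256)*5 = (y**3*(-1) - 256)*5 = (-y**3 - 256)*5 = (-256 - y**3)*5 = -1280 - 5*y**3)
3511 - S(-134) = 3511 - (-1280 - 5*(-134)**3) = 3511 - (-1280 - 5*(-2406104)) = 3511 - (-1280 + 12030520) = 3511 - 1*12029240 = 3511 - 12029240 = -12025729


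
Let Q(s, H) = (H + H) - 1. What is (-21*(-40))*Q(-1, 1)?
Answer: 840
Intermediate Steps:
Q(s, H) = -1 + 2*H (Q(s, H) = 2*H - 1 = -1 + 2*H)
(-21*(-40))*Q(-1, 1) = (-21*(-40))*(-1 + 2*1) = 840*(-1 + 2) = 840*1 = 840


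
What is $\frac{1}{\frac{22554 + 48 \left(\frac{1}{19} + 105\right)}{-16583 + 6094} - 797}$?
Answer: $- \frac{199291}{159359261} \approx -0.0012506$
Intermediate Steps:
$\frac{1}{\frac{22554 + 48 \left(\frac{1}{19} + 105\right)}{-16583 + 6094} - 797} = \frac{1}{\frac{22554 + 48 \left(\frac{1}{19} + 105\right)}{-10489} - 797} = \frac{1}{\left(22554 + 48 \cdot \frac{1996}{19}\right) \left(- \frac{1}{10489}\right) - 797} = \frac{1}{\left(22554 + \frac{95808}{19}\right) \left(- \frac{1}{10489}\right) - 797} = \frac{1}{\frac{524334}{19} \left(- \frac{1}{10489}\right) - 797} = \frac{1}{- \frac{524334}{199291} - 797} = \frac{1}{- \frac{159359261}{199291}} = - \frac{199291}{159359261}$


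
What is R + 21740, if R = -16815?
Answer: 4925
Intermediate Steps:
R + 21740 = -16815 + 21740 = 4925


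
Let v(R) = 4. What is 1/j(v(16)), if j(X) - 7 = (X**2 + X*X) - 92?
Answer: -1/53 ≈ -0.018868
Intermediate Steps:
j(X) = -85 + 2*X**2 (j(X) = 7 + ((X**2 + X*X) - 92) = 7 + ((X**2 + X**2) - 92) = 7 + (2*X**2 - 92) = 7 + (-92 + 2*X**2) = -85 + 2*X**2)
1/j(v(16)) = 1/(-85 + 2*4**2) = 1/(-85 + 2*16) = 1/(-85 + 32) = 1/(-53) = -1/53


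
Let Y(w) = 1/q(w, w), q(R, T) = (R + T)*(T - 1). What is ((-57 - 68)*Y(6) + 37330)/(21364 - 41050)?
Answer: -447935/236232 ≈ -1.8962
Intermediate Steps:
q(R, T) = (-1 + T)*(R + T) (q(R, T) = (R + T)*(-1 + T) = (-1 + T)*(R + T))
Y(w) = 1/(-2*w + 2*w²) (Y(w) = 1/(w² - w - w + w*w) = 1/(w² - w - w + w²) = 1/(-2*w + 2*w²))
((-57 - 68)*Y(6) + 37330)/(21364 - 41050) = ((-57 - 68)*((½)/(6*(-1 + 6))) + 37330)/(21364 - 41050) = (-125/(2*6*5) + 37330)/(-19686) = (-125/(2*6*5) + 37330)*(-1/19686) = (-125*1/60 + 37330)*(-1/19686) = (-25/12 + 37330)*(-1/19686) = (447935/12)*(-1/19686) = -447935/236232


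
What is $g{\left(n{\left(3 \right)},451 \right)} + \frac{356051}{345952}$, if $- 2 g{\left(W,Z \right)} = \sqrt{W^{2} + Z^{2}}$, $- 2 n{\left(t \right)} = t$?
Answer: $\frac{356051}{345952} - \frac{\sqrt{813613}}{4} \approx -224.47$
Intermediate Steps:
$n{\left(t \right)} = - \frac{t}{2}$
$g{\left(W,Z \right)} = - \frac{\sqrt{W^{2} + Z^{2}}}{2}$
$g{\left(n{\left(3 \right)},451 \right)} + \frac{356051}{345952} = - \frac{\sqrt{\left(\left(- \frac{1}{2}\right) 3\right)^{2} + 451^{2}}}{2} + \frac{356051}{345952} = - \frac{\sqrt{\left(- \frac{3}{2}\right)^{2} + 203401}}{2} + 356051 \cdot \frac{1}{345952} = - \frac{\sqrt{\frac{9}{4} + 203401}}{2} + \frac{356051}{345952} = - \frac{\sqrt{\frac{813613}{4}}}{2} + \frac{356051}{345952} = - \frac{\frac{1}{2} \sqrt{813613}}{2} + \frac{356051}{345952} = - \frac{\sqrt{813613}}{4} + \frac{356051}{345952} = \frac{356051}{345952} - \frac{\sqrt{813613}}{4}$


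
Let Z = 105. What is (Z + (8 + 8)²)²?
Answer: 130321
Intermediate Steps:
(Z + (8 + 8)²)² = (105 + (8 + 8)²)² = (105 + 16²)² = (105 + 256)² = 361² = 130321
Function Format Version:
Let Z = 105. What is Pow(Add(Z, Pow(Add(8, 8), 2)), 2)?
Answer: 130321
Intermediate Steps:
Pow(Add(Z, Pow(Add(8, 8), 2)), 2) = Pow(Add(105, Pow(Add(8, 8), 2)), 2) = Pow(Add(105, Pow(16, 2)), 2) = Pow(Add(105, 256), 2) = Pow(361, 2) = 130321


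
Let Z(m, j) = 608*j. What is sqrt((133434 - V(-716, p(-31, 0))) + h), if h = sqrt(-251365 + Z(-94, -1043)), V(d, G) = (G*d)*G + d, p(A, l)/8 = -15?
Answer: sqrt(10444550 + I*sqrt(885509)) ≈ 3231.8 + 0.15*I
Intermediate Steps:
p(A, l) = -120 (p(A, l) = 8*(-15) = -120)
V(d, G) = d + d*G**2 (V(d, G) = d*G**2 + d = d + d*G**2)
h = I*sqrt(885509) (h = sqrt(-251365 + 608*(-1043)) = sqrt(-251365 - 634144) = sqrt(-885509) = I*sqrt(885509) ≈ 941.01*I)
sqrt((133434 - V(-716, p(-31, 0))) + h) = sqrt((133434 - (-716)*(1 + (-120)**2)) + I*sqrt(885509)) = sqrt((133434 - (-716)*(1 + 14400)) + I*sqrt(885509)) = sqrt((133434 - (-716)*14401) + I*sqrt(885509)) = sqrt((133434 - 1*(-10311116)) + I*sqrt(885509)) = sqrt((133434 + 10311116) + I*sqrt(885509)) = sqrt(10444550 + I*sqrt(885509))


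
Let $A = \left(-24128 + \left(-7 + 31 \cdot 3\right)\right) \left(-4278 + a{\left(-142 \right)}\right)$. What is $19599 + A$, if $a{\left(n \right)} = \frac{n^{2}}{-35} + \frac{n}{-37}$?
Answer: $\frac{151035779241}{1295} \approx 1.1663 \cdot 10^{8}$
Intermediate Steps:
$a{\left(n \right)} = - \frac{n^{2}}{35} - \frac{n}{37}$ ($a{\left(n \right)} = n^{2} \left(- \frac{1}{35}\right) + n \left(- \frac{1}{37}\right) = - \frac{n^{2}}{35} - \frac{n}{37}$)
$A = \frac{151010398536}{1295}$ ($A = \left(-24128 + \left(-7 + 31 \cdot 3\right)\right) \left(-4278 - - \frac{142 \left(35 + 37 \left(-142\right)\right)}{1295}\right) = \left(-24128 + \left(-7 + 93\right)\right) \left(-4278 - - \frac{142 \left(35 - 5254\right)}{1295}\right) = \left(-24128 + 86\right) \left(-4278 - \left(- \frac{142}{1295}\right) \left(-5219\right)\right) = - 24042 \left(-4278 - \frac{741098}{1295}\right) = \left(-24042\right) \left(- \frac{6281108}{1295}\right) = \frac{151010398536}{1295} \approx 1.1661 \cdot 10^{8}$)
$19599 + A = 19599 + \frac{151010398536}{1295} = \frac{151035779241}{1295}$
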